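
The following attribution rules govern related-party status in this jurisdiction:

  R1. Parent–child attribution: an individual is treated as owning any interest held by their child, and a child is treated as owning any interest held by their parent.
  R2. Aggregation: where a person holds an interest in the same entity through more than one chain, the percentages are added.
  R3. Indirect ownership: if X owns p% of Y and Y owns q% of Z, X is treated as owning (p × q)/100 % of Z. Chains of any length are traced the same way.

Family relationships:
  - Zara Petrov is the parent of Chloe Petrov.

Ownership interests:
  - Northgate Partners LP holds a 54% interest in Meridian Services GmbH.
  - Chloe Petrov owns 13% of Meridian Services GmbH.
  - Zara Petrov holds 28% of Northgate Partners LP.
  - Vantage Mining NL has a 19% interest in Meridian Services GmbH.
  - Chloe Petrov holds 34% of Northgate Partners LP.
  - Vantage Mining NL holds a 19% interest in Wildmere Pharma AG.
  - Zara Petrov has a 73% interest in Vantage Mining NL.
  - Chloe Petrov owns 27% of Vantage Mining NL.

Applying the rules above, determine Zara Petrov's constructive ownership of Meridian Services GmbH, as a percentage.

65.48%

By parent–child attribution (R1), Zara Petrov is treated as also owning Chloe Petrov's interest in Vantage Mining NL, giving 73% + 27% = 100%.
By parent–child attribution (R1), Zara Petrov is treated as also owning Chloe Petrov's interest in Northgate Partners LP, giving 28% + 34% = 62%.
By parent–child attribution (R1), Zara Petrov is treated as owning Chloe Petrov's 13% interest in Meridian Services GmbH.
Chain via Vantage Mining NL (R3): 100% × 19% = 19% of Meridian Services GmbH.
Chain via Northgate Partners LP (R3): 62% × 54% = 33.48% of Meridian Services GmbH.
Direct interest in Meridian Services GmbH: 13%.
Aggregating (R2): 19% + 33.48% + 13% = 65.48%.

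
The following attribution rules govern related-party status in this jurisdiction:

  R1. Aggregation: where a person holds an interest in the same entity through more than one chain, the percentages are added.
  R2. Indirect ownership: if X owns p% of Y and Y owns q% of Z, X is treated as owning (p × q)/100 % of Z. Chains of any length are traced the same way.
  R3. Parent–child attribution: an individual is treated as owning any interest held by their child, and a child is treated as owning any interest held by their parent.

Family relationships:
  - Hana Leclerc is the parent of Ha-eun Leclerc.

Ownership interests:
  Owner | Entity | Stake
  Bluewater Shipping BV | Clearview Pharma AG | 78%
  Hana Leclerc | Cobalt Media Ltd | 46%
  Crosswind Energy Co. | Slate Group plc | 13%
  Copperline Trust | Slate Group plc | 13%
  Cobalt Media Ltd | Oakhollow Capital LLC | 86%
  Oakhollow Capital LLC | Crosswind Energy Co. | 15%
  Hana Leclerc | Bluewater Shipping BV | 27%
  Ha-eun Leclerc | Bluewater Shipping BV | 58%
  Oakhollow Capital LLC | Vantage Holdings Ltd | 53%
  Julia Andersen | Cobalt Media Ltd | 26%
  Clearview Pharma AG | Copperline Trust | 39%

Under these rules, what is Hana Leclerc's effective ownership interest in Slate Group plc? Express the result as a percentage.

4.13283%

By parent–child attribution (R3), Hana Leclerc is treated as also owning Ha-eun Leclerc's interest in Bluewater Shipping BV, giving 27% + 58% = 85%.
Chain via Bluewater Shipping BV → Clearview Pharma AG → Copperline Trust (R2): 85% × 78% × 39% × 13% = 3.36141% of Slate Group plc.
Chain via Cobalt Media Ltd → Oakhollow Capital LLC → Crosswind Energy Co. (R2): 46% × 86% × 15% × 13% = 0.77142% of Slate Group plc.
Aggregating (R1): 3.36141% + 0.77142% = 4.13283%.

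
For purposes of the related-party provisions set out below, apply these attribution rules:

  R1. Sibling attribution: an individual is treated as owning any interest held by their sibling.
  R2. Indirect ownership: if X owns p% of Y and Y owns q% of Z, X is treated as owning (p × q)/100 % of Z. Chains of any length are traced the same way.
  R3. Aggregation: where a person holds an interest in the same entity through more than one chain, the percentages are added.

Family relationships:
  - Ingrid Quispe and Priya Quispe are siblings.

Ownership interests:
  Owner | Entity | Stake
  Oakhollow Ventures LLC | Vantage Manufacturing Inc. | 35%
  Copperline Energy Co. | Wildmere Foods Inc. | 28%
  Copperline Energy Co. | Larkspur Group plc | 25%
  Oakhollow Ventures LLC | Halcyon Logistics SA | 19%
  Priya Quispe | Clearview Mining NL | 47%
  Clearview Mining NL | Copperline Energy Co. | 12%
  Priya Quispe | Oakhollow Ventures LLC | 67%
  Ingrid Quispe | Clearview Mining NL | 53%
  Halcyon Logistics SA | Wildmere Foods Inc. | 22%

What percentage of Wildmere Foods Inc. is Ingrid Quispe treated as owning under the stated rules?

By sibling attribution (R1), Ingrid Quispe is treated as also owning Priya Quispe's interest in Clearview Mining NL, giving 53% + 47% = 100%.
By sibling attribution (R1), Ingrid Quispe is treated as owning Priya Quispe's 67% interest in Oakhollow Ventures LLC.
Chain via Clearview Mining NL → Copperline Energy Co. (R2): 100% × 12% × 28% = 3.36% of Wildmere Foods Inc.
Chain via Oakhollow Ventures LLC → Halcyon Logistics SA (R2): 67% × 19% × 22% = 2.8006% of Wildmere Foods Inc.
Aggregating (R3): 3.36% + 2.8006% = 6.1606%.

6.1606%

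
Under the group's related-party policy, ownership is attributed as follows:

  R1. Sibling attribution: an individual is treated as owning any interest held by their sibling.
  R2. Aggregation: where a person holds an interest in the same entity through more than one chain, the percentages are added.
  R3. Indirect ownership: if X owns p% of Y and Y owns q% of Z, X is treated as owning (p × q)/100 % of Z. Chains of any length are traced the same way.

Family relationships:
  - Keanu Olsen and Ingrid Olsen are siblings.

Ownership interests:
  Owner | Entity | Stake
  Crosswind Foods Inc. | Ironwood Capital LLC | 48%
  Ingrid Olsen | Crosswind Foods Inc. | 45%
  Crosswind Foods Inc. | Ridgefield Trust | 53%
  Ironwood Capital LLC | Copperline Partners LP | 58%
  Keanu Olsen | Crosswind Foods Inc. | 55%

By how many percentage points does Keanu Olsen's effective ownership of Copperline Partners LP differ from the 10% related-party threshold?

17.84

By sibling attribution (R1), Keanu Olsen is treated as also owning Ingrid Olsen's interest in Crosswind Foods Inc, giving 55% + 45% = 100%.
Chain via Crosswind Foods Inc. → Ironwood Capital LLC (R3): 100% × 48% × 58% = 27.84% of Copperline Partners LP.
27.84% exceeds the 10% threshold by 17.84 percentage points.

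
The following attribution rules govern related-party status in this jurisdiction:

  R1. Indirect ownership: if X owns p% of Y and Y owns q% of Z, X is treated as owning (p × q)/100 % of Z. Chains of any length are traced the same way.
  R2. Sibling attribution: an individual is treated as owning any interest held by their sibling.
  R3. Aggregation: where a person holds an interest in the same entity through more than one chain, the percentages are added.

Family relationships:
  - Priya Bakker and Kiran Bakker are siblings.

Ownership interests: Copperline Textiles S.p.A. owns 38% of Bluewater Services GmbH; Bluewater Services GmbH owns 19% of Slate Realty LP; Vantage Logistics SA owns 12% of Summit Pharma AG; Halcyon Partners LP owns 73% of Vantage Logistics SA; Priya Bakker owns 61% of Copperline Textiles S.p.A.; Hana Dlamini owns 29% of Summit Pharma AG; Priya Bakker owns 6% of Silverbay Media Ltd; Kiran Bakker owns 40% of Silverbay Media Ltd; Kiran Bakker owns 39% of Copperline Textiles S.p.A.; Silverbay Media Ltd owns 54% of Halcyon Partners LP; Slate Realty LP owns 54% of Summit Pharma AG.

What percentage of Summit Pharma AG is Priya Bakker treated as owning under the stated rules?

6.074784%

By sibling attribution (R2), Priya Bakker is treated as also owning Kiran Bakker's interest in Copperline Textiles S.p.A, giving 61% + 39% = 100%.
By sibling attribution (R2), Priya Bakker is treated as also owning Kiran Bakker's interest in Silverbay Media Ltd, giving 6% + 40% = 46%.
Chain via Copperline Textiles S.p.A. → Bluewater Services GmbH → Slate Realty LP (R1): 100% × 38% × 19% × 54% = 3.8988% of Summit Pharma AG.
Chain via Silverbay Media Ltd → Halcyon Partners LP → Vantage Logistics SA (R1): 46% × 54% × 73% × 12% = 2.175984% of Summit Pharma AG.
Aggregating (R3): 3.8988% + 2.175984% = 6.074784%.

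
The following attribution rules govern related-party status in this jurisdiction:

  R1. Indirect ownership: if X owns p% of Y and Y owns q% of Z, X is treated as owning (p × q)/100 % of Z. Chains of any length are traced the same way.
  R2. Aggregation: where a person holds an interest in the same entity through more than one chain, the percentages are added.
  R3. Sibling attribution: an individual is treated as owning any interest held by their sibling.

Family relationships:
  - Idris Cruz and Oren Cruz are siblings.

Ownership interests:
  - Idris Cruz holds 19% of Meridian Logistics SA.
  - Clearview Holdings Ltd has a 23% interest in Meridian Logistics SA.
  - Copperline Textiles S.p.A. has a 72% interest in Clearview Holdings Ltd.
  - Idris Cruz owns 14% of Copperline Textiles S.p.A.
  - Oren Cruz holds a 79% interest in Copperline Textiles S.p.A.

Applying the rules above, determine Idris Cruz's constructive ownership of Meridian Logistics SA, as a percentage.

By sibling attribution (R3), Idris Cruz is treated as also owning Oren Cruz's interest in Copperline Textiles S.p.A, giving 14% + 79% = 93%.
Chain via Copperline Textiles S.p.A. → Clearview Holdings Ltd (R1): 93% × 72% × 23% = 15.4008% of Meridian Logistics SA.
Direct interest in Meridian Logistics SA: 19%.
Aggregating (R2): 15.4008% + 19% = 34.4008%.

34.4008%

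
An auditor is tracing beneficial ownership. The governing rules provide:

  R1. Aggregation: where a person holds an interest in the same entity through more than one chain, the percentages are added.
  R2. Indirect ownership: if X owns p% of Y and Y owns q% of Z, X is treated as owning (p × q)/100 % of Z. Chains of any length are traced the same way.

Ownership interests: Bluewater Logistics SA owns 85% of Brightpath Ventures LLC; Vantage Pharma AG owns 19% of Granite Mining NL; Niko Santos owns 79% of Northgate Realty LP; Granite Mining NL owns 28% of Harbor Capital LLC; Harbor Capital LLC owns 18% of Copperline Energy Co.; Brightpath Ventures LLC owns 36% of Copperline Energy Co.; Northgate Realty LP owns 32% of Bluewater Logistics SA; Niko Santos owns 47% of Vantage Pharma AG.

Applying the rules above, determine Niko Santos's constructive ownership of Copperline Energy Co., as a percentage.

8.185752%

Chain via Northgate Realty LP → Bluewater Logistics SA → Brightpath Ventures LLC (R2): 79% × 32% × 85% × 36% = 7.73568% of Copperline Energy Co.
Chain via Vantage Pharma AG → Granite Mining NL → Harbor Capital LLC (R2): 47% × 19% × 28% × 18% = 0.450072% of Copperline Energy Co.
Aggregating (R1): 7.73568% + 0.450072% = 8.185752%.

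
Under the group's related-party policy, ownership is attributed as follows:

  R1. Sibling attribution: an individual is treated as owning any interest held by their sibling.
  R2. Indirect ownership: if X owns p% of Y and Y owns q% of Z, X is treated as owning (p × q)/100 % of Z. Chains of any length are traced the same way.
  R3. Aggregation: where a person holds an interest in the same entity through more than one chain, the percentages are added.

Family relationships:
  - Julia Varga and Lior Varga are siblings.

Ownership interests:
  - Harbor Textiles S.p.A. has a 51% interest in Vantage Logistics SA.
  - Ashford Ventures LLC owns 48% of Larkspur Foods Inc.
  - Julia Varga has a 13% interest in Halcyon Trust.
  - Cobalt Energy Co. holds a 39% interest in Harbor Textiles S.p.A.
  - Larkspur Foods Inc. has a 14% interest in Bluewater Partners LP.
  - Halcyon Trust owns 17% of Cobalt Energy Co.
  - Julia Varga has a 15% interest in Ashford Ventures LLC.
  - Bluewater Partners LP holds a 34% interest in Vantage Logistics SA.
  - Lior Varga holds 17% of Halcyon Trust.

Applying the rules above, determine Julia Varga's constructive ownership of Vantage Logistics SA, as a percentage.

1.35711%

By sibling attribution (R1), Julia Varga is treated as also owning Lior Varga's interest in Halcyon Trust, giving 13% + 17% = 30%.
Chain via Ashford Ventures LLC → Larkspur Foods Inc. → Bluewater Partners LP (R2): 15% × 48% × 14% × 34% = 0.34272% of Vantage Logistics SA.
Chain via Halcyon Trust → Cobalt Energy Co. → Harbor Textiles S.p.A. (R2): 30% × 17% × 39% × 51% = 1.01439% of Vantage Logistics SA.
Aggregating (R3): 0.34272% + 1.01439% = 1.35711%.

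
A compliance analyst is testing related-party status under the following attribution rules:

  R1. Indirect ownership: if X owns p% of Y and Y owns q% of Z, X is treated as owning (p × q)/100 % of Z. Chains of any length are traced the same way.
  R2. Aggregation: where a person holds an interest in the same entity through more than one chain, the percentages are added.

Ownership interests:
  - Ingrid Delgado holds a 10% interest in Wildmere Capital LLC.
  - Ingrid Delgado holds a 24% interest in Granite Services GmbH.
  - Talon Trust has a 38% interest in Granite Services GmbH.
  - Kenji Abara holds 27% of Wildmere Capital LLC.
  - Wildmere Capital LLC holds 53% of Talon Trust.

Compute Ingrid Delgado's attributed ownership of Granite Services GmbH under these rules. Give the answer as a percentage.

26.014%

Chain via Wildmere Capital LLC → Talon Trust (R1): 10% × 53% × 38% = 2.014% of Granite Services GmbH.
Direct interest in Granite Services GmbH: 24%.
Aggregating (R2): 2.014% + 24% = 26.014%.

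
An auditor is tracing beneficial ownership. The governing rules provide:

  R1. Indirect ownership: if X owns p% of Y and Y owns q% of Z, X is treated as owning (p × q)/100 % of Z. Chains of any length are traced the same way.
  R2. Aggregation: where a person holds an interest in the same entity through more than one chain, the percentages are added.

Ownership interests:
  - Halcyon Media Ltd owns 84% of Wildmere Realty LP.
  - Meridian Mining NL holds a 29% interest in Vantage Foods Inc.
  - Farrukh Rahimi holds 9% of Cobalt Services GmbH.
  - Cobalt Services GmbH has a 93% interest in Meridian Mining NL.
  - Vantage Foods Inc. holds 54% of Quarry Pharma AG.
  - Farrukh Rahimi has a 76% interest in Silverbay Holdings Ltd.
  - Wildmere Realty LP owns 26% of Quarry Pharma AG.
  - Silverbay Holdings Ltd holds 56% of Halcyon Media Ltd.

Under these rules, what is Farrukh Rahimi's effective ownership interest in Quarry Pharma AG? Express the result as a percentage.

10.605846%

Chain via Cobalt Services GmbH → Meridian Mining NL → Vantage Foods Inc. (R1): 9% × 93% × 29% × 54% = 1.310742% of Quarry Pharma AG.
Chain via Silverbay Holdings Ltd → Halcyon Media Ltd → Wildmere Realty LP (R1): 76% × 56% × 84% × 26% = 9.295104% of Quarry Pharma AG.
Aggregating (R2): 1.310742% + 9.295104% = 10.605846%.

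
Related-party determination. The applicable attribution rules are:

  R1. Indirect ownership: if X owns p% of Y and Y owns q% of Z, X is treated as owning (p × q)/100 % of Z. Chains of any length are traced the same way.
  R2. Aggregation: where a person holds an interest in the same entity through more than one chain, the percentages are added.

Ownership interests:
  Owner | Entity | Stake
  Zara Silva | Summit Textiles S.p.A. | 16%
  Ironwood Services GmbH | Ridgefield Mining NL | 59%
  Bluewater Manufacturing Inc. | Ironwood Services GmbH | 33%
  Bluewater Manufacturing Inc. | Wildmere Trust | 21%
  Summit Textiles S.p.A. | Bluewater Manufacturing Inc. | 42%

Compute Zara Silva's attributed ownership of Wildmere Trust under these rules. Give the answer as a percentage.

Chain via Summit Textiles S.p.A. → Bluewater Manufacturing Inc. (R1): 16% × 42% × 21% = 1.4112% of Wildmere Trust.

1.4112%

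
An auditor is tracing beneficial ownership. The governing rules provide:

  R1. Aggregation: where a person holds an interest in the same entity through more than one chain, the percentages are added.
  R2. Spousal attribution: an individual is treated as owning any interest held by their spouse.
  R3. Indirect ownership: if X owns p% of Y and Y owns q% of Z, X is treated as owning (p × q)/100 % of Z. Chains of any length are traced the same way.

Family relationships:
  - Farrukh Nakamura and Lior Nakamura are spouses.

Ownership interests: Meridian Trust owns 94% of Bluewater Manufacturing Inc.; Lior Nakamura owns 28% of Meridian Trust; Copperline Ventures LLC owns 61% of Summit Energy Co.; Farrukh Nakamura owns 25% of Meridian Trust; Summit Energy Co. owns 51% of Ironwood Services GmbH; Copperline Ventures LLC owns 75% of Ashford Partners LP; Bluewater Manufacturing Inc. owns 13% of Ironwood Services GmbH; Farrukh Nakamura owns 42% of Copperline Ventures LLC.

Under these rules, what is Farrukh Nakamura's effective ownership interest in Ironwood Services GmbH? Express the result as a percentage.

By spousal attribution (R2), Farrukh Nakamura is treated as also owning Lior Nakamura's interest in Meridian Trust, giving 25% + 28% = 53%.
Chain via Copperline Ventures LLC → Summit Energy Co. (R3): 42% × 61% × 51% = 13.0662% of Ironwood Services GmbH.
Chain via Meridian Trust → Bluewater Manufacturing Inc. (R3): 53% × 94% × 13% = 6.4766% of Ironwood Services GmbH.
Aggregating (R1): 13.0662% + 6.4766% = 19.5428%.

19.5428%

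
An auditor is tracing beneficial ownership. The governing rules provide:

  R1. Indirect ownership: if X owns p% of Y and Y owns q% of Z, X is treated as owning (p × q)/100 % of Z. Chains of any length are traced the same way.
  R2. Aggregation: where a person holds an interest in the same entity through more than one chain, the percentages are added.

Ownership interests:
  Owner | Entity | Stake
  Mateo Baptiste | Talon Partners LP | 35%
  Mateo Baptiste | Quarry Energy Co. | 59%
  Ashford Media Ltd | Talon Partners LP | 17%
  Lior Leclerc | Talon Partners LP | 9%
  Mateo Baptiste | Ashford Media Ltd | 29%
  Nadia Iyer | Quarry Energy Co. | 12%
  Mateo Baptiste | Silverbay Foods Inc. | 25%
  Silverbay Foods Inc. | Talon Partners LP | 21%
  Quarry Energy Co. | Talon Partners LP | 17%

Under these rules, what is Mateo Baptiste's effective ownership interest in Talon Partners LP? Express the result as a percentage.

Chain via Ashford Media Ltd (R1): 29% × 17% = 4.93% of Talon Partners LP.
Chain via Quarry Energy Co. (R1): 59% × 17% = 10.03% of Talon Partners LP.
Chain via Silverbay Foods Inc. (R1): 25% × 21% = 5.25% of Talon Partners LP.
Direct interest in Talon Partners LP: 35%.
Aggregating (R2): 4.93% + 10.03% + 5.25% + 35% = 55.21%.

55.21%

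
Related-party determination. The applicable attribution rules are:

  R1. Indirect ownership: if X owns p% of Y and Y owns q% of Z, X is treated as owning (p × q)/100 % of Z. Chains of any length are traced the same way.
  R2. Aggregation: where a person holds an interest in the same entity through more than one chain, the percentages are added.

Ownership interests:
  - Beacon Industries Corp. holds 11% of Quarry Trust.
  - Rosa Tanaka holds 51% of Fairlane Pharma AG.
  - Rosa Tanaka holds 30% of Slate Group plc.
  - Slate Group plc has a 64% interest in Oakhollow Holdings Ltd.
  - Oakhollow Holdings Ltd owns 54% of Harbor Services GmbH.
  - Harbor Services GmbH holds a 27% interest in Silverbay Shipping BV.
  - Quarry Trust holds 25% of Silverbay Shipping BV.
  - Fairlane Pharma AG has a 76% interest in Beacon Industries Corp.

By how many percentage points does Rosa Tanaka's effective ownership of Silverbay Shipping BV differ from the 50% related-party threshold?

46.13474

Chain via Fairlane Pharma AG → Beacon Industries Corp. → Quarry Trust (R1): 51% × 76% × 11% × 25% = 1.0659% of Silverbay Shipping BV.
Chain via Slate Group plc → Oakhollow Holdings Ltd → Harbor Services GmbH (R1): 30% × 64% × 54% × 27% = 2.79936% of Silverbay Shipping BV.
Aggregating (R2): 1.0659% + 2.79936% = 3.86526%.
3.86526% falls short of the 50% threshold by 46.13474 percentage points.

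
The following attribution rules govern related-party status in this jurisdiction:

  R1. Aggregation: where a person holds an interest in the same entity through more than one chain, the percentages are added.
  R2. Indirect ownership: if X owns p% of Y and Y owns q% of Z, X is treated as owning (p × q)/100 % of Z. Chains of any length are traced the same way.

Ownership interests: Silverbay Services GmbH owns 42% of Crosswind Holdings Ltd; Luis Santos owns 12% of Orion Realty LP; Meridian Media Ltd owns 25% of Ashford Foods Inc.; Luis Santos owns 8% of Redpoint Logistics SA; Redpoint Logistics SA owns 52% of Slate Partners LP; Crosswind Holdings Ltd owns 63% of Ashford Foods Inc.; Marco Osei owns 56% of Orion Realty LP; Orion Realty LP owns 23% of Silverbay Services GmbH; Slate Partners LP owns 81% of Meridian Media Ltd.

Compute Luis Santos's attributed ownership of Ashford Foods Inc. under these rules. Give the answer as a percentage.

1.572696%

Chain via Orion Realty LP → Silverbay Services GmbH → Crosswind Holdings Ltd (R2): 12% × 23% × 42% × 63% = 0.730296% of Ashford Foods Inc.
Chain via Redpoint Logistics SA → Slate Partners LP → Meridian Media Ltd (R2): 8% × 52% × 81% × 25% = 0.8424% of Ashford Foods Inc.
Aggregating (R1): 0.730296% + 0.8424% = 1.572696%.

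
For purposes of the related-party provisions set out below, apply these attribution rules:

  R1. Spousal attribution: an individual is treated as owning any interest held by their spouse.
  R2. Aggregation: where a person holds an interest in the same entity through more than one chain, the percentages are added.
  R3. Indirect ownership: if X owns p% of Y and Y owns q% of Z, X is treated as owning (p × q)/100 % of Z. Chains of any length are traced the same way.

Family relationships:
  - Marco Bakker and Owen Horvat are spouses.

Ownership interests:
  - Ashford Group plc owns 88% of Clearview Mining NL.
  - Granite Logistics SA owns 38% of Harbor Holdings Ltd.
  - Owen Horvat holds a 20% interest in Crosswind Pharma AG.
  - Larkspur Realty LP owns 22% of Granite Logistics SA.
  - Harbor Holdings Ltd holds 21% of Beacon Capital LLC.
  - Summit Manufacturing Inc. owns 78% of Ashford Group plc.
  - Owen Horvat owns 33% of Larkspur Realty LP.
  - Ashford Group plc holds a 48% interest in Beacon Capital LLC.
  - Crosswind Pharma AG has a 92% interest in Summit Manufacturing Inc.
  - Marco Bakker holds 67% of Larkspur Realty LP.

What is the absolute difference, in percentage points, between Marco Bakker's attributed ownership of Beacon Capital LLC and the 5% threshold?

By spousal attribution (R1), Marco Bakker is treated as also owning Owen Horvat's interest in Larkspur Realty LP, giving 67% + 33% = 100%.
By spousal attribution (R1), Marco Bakker is treated as owning Owen Horvat's 20% interest in Crosswind Pharma AG.
Chain via Larkspur Realty LP → Granite Logistics SA → Harbor Holdings Ltd (R3): 100% × 22% × 38% × 21% = 1.7556% of Beacon Capital LLC.
Chain via Crosswind Pharma AG → Summit Manufacturing Inc. → Ashford Group plc (R3): 20% × 92% × 78% × 48% = 6.88896% of Beacon Capital LLC.
Aggregating (R2): 1.7556% + 6.88896% = 8.64456%.
8.64456% exceeds the 5% threshold by 3.64456 percentage points.

3.64456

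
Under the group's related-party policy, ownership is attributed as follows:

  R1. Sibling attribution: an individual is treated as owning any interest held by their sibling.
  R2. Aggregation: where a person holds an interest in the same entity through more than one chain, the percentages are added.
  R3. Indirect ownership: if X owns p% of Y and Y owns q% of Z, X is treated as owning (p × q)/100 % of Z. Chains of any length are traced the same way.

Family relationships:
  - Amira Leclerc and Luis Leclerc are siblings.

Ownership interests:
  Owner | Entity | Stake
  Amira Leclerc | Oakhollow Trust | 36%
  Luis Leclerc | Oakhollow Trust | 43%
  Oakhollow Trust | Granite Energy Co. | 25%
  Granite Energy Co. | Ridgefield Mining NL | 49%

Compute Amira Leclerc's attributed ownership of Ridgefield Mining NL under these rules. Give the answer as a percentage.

By sibling attribution (R1), Amira Leclerc is treated as also owning Luis Leclerc's interest in Oakhollow Trust, giving 36% + 43% = 79%.
Chain via Oakhollow Trust → Granite Energy Co. (R3): 79% × 25% × 49% = 9.6775% of Ridgefield Mining NL.

9.6775%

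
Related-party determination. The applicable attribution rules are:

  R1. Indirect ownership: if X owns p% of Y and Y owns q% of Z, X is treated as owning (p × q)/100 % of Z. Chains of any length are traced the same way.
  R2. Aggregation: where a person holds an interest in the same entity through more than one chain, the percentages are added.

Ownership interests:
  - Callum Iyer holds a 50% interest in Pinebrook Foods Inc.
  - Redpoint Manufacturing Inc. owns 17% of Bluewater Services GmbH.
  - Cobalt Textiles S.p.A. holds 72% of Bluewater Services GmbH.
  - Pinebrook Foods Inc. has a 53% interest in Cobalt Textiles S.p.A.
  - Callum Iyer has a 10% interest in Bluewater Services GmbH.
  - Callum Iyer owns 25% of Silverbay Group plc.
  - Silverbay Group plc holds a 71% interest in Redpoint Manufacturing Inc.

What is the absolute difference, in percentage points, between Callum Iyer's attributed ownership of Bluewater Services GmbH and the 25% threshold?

Chain via Silverbay Group plc → Redpoint Manufacturing Inc. (R1): 25% × 71% × 17% = 3.0175% of Bluewater Services GmbH.
Chain via Pinebrook Foods Inc. → Cobalt Textiles S.p.A. (R1): 50% × 53% × 72% = 19.08% of Bluewater Services GmbH.
Direct interest in Bluewater Services GmbH: 10%.
Aggregating (R2): 3.0175% + 19.08% + 10% = 32.0975%.
32.0975% exceeds the 25% threshold by 7.0975 percentage points.

7.0975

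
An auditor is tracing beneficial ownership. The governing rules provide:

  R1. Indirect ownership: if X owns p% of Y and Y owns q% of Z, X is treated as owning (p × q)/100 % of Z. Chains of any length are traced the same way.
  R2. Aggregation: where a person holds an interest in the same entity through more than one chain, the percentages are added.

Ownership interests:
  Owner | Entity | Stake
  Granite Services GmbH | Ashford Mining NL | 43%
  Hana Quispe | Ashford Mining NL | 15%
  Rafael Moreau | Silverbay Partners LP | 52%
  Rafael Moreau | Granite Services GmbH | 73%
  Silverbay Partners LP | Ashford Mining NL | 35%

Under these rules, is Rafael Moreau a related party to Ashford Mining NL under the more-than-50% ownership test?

Chain via Silverbay Partners LP (R1): 52% × 35% = 18.2% of Ashford Mining NL.
Chain via Granite Services GmbH (R1): 73% × 43% = 31.39% of Ashford Mining NL.
Aggregating (R2): 18.2% + 31.39% = 49.59%.
49.59% does not exceed the 50% threshold, so Rafael is not a related party to Ashford Mining NL.

No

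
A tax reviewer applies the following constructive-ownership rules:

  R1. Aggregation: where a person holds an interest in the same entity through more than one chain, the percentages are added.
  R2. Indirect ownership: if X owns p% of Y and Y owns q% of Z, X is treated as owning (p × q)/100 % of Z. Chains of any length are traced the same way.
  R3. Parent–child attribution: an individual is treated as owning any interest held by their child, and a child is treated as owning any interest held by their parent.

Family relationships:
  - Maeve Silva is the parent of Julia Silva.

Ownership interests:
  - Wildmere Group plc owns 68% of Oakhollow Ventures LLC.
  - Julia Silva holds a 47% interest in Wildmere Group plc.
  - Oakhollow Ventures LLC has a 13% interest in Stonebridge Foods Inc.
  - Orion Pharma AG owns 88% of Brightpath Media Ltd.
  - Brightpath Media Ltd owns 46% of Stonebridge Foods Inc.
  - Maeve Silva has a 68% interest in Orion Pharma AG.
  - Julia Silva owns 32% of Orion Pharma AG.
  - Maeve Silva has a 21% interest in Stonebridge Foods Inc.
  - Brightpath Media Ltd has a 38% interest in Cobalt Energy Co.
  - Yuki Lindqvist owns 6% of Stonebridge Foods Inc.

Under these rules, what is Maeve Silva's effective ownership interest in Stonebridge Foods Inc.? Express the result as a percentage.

65.6348%

By parent–child attribution (R3), Maeve Silva is treated as also owning Julia Silva's interest in Orion Pharma AG, giving 68% + 32% = 100%.
By parent–child attribution (R3), Maeve Silva is treated as owning Julia Silva's 47% interest in Wildmere Group plc.
Chain via Orion Pharma AG → Brightpath Media Ltd (R2): 100% × 88% × 46% = 40.48% of Stonebridge Foods Inc.
Direct interest in Stonebridge Foods Inc: 21%.
Chain via Wildmere Group plc → Oakhollow Ventures LLC (R2): 47% × 68% × 13% = 4.1548% of Stonebridge Foods Inc.
Aggregating (R1): 40.48% + 21% + 4.1548% = 65.6348%.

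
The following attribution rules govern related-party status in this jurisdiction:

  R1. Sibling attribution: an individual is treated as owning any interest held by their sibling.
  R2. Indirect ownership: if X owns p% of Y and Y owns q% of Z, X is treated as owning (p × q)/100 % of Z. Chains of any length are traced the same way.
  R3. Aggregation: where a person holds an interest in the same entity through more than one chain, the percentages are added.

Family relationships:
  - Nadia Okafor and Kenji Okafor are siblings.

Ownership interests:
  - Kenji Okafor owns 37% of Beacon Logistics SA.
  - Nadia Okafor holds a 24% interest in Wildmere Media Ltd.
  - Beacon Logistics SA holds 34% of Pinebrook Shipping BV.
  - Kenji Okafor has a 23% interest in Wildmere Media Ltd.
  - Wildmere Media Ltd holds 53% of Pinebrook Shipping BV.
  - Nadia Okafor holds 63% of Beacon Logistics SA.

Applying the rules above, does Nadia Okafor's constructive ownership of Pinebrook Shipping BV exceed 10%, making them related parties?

By sibling attribution (R1), Nadia Okafor is treated as also owning Kenji Okafor's interest in Wildmere Media Ltd, giving 24% + 23% = 47%.
By sibling attribution (R1), Nadia Okafor is treated as also owning Kenji Okafor's interest in Beacon Logistics SA, giving 63% + 37% = 100%.
Chain via Wildmere Media Ltd (R2): 47% × 53% = 24.91% of Pinebrook Shipping BV.
Chain via Beacon Logistics SA (R2): 100% × 34% = 34% of Pinebrook Shipping BV.
Aggregating (R3): 24.91% + 34% = 58.91%.
58.91% exceeds the 10% threshold, so Nadia is a related party to Pinebrook Shipping BV.

Yes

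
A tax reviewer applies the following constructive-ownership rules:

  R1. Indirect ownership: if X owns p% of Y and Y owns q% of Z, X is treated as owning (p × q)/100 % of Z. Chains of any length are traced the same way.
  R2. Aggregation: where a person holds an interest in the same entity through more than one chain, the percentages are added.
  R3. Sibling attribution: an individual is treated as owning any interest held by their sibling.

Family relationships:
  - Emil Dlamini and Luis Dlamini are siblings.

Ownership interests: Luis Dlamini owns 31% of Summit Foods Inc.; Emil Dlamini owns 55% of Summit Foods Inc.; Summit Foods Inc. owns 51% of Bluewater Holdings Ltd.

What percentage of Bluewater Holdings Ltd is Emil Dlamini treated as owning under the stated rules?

By sibling attribution (R3), Emil Dlamini is treated as also owning Luis Dlamini's interest in Summit Foods Inc, giving 55% + 31% = 86%.
Chain via Summit Foods Inc. (R1): 86% × 51% = 43.86% of Bluewater Holdings Ltd.

43.86%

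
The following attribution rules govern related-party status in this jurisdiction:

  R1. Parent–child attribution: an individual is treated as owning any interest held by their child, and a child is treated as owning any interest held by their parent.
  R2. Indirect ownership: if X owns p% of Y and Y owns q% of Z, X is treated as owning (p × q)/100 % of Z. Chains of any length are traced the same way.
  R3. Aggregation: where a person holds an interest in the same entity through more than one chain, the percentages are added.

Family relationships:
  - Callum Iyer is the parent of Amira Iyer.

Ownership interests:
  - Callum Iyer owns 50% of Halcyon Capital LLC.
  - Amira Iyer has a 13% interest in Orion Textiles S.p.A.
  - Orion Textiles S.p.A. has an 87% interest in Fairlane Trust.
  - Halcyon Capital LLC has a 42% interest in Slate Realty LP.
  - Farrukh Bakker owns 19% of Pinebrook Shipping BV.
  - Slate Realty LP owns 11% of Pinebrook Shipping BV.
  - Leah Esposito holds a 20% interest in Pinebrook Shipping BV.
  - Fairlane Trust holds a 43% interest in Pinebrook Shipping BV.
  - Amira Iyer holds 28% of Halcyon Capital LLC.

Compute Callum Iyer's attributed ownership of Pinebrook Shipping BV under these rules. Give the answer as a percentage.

By parent–child attribution (R1), Callum Iyer is treated as also owning Amira Iyer's interest in Halcyon Capital LLC, giving 50% + 28% = 78%.
By parent–child attribution (R1), Callum Iyer is treated as owning Amira Iyer's 13% interest in Orion Textiles S.p.A.
Chain via Halcyon Capital LLC → Slate Realty LP (R2): 78% × 42% × 11% = 3.6036% of Pinebrook Shipping BV.
Chain via Orion Textiles S.p.A. → Fairlane Trust (R2): 13% × 87% × 43% = 4.8633% of Pinebrook Shipping BV.
Aggregating (R3): 3.6036% + 4.8633% = 8.4669%.

8.4669%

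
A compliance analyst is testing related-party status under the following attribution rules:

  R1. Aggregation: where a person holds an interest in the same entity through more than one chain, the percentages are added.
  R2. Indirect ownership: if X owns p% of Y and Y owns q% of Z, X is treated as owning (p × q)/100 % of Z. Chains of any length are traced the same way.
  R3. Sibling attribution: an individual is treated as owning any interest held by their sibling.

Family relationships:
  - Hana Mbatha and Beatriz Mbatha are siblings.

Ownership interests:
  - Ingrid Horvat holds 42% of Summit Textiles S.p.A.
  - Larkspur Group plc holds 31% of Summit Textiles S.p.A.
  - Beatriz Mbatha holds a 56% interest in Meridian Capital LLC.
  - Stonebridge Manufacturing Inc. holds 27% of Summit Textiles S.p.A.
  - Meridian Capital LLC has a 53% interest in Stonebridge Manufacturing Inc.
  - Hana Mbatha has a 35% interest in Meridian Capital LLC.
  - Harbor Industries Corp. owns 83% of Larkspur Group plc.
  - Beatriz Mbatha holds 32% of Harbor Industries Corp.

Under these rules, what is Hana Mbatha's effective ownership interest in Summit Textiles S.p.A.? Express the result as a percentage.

21.2557%

By sibling attribution (R3), Hana Mbatha is treated as also owning Beatriz Mbatha's interest in Meridian Capital LLC, giving 35% + 56% = 91%.
By sibling attribution (R3), Hana Mbatha is treated as owning Beatriz Mbatha's 32% interest in Harbor Industries Corp.
Chain via Meridian Capital LLC → Stonebridge Manufacturing Inc. (R2): 91% × 53% × 27% = 13.0221% of Summit Textiles S.p.A.
Chain via Harbor Industries Corp. → Larkspur Group plc (R2): 32% × 83% × 31% = 8.2336% of Summit Textiles S.p.A.
Aggregating (R1): 13.0221% + 8.2336% = 21.2557%.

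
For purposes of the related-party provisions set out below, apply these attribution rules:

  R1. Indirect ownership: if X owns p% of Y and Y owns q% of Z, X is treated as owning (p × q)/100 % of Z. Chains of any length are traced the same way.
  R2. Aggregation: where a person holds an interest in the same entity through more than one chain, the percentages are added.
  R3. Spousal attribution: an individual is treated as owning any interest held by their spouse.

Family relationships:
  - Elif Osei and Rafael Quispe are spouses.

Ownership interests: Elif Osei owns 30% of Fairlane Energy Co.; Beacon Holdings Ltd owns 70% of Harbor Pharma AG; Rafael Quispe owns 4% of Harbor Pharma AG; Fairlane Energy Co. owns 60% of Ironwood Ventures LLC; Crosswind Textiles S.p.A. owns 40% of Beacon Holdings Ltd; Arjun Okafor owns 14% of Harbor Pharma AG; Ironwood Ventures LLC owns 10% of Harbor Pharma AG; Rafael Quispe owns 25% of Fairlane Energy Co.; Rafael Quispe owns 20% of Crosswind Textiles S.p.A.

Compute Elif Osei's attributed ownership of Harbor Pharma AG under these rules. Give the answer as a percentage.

By spousal attribution (R3), Elif Osei is treated as also owning Rafael Quispe's interest in Fairlane Energy Co, giving 30% + 25% = 55%.
By spousal attribution (R3), Elif Osei is treated as owning Rafael Quispe's 20% interest in Crosswind Textiles S.p.A.
By spousal attribution (R3), Elif Osei is treated as owning Rafael Quispe's 4% interest in Harbor Pharma AG.
Chain via Fairlane Energy Co. → Ironwood Ventures LLC (R1): 55% × 60% × 10% = 3.3% of Harbor Pharma AG.
Chain via Crosswind Textiles S.p.A. → Beacon Holdings Ltd (R1): 20% × 40% × 70% = 5.6% of Harbor Pharma AG.
Direct interest in Harbor Pharma AG: 4%.
Aggregating (R2): 3.3% + 5.6% + 4% = 12.9%.

12.9%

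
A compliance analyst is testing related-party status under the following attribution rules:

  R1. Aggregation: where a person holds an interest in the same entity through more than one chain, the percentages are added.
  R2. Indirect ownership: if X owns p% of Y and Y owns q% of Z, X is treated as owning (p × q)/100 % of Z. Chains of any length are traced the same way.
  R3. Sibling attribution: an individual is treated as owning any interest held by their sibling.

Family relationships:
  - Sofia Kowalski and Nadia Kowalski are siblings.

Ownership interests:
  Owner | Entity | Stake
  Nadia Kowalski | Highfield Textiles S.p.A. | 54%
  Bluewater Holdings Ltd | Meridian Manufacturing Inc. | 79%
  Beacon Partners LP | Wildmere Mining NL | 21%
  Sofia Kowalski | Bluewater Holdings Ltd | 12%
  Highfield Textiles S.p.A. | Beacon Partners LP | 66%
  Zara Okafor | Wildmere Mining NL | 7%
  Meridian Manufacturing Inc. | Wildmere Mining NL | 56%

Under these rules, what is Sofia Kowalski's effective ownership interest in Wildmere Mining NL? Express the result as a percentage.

By sibling attribution (R3), Sofia Kowalski is treated as owning Nadia Kowalski's 54% interest in Highfield Textiles S.p.A.
Chain via Bluewater Holdings Ltd → Meridian Manufacturing Inc. (R2): 12% × 79% × 56% = 5.3088% of Wildmere Mining NL.
Chain via Highfield Textiles S.p.A. → Beacon Partners LP (R2): 54% × 66% × 21% = 7.4844% of Wildmere Mining NL.
Aggregating (R1): 5.3088% + 7.4844% = 12.7932%.

12.7932%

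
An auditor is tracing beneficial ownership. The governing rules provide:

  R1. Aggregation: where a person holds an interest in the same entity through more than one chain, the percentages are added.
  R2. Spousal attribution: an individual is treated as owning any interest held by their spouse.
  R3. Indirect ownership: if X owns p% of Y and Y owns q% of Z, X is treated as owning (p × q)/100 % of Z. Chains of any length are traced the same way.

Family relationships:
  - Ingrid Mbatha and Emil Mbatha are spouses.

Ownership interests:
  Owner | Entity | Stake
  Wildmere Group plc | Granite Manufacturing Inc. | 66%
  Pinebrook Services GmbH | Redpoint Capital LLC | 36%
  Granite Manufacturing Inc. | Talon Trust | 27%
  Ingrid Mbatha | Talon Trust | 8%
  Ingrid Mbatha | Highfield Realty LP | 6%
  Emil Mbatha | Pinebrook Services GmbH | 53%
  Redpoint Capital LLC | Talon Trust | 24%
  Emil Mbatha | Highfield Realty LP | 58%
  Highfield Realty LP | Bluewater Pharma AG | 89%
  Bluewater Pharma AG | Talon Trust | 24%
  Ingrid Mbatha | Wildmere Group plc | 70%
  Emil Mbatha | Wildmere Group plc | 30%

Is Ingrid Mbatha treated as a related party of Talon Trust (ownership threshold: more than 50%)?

No

By spousal attribution (R2), Ingrid Mbatha is treated as also owning Emil Mbatha's interest in Wildmere Group plc, giving 70% + 30% = 100%.
By spousal attribution (R2), Ingrid Mbatha is treated as also owning Emil Mbatha's interest in Highfield Realty LP, giving 6% + 58% = 64%.
By spousal attribution (R2), Ingrid Mbatha is treated as owning Emil Mbatha's 53% interest in Pinebrook Services GmbH.
Chain via Wildmere Group plc → Granite Manufacturing Inc. (R3): 100% × 66% × 27% = 17.82% of Talon Trust.
Chain via Highfield Realty LP → Bluewater Pharma AG (R3): 64% × 89% × 24% = 13.6704% of Talon Trust.
Direct interest in Talon Trust: 8%.
Chain via Pinebrook Services GmbH → Redpoint Capital LLC (R3): 53% × 36% × 24% = 4.5792% of Talon Trust.
Aggregating (R1): 17.82% + 13.6704% + 8% + 4.5792% = 44.0696%.
44.0696% does not exceed the 50% threshold, so Ingrid is not a related party to Talon Trust.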